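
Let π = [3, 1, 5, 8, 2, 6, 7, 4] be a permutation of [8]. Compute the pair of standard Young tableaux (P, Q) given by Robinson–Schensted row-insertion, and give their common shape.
P = [1, 2, 4, 7] / [3, 5, 6] / [8];  Q = [1, 3, 4, 7] / [2, 5, 6] / [8];  common shape = (4, 3, 1)

Row-insert the values π_1, π_2, … into P one at a time, bumping the leftmost entry strictly greater than the inserted value down to the next row. The recording tableau Q records, in position (i, j), the step at which that cell was added to P.
  Insert 3 (step 1): P = [3];  Q = [1]
  Insert 1 (step 2): P = [1] / [3];  Q = [1] / [2]
  Insert 5 (step 3): P = [1, 5] / [3];  Q = [1, 3] / [2]
  Insert 8 (step 4): P = [1, 5, 8] / [3];  Q = [1, 3, 4] / [2]
  Insert 2 (step 5): P = [1, 2, 8] / [3, 5];  Q = [1, 3, 4] / [2, 5]
  Insert 6 (step 6): P = [1, 2, 6] / [3, 5, 8];  Q = [1, 3, 4] / [2, 5, 6]
  Insert 7 (step 7): P = [1, 2, 6, 7] / [3, 5, 8];  Q = [1, 3, 4, 7] / [2, 5, 6]
  Insert 4 (step 8): P = [1, 2, 4, 7] / [3, 5, 6] / [8];  Q = [1, 3, 4, 7] / [2, 5, 6] / [8]
Final shape: (4, 3, 1).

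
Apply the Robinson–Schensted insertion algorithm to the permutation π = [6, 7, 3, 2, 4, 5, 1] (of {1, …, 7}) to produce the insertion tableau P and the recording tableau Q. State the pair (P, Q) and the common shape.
P = [1, 4, 5] / [2, 7] / [3] / [6];  Q = [1, 2, 6] / [3, 5] / [4] / [7];  common shape = (3, 2, 1, 1)

Row-insert the values π_1, π_2, … into P one at a time, bumping the leftmost entry strictly greater than the inserted value down to the next row. The recording tableau Q records, in position (i, j), the step at which that cell was added to P.
  Insert 6 (step 1): P = [6];  Q = [1]
  Insert 7 (step 2): P = [6, 7];  Q = [1, 2]
  Insert 3 (step 3): P = [3, 7] / [6];  Q = [1, 2] / [3]
  Insert 2 (step 4): P = [2, 7] / [3] / [6];  Q = [1, 2] / [3] / [4]
  Insert 4 (step 5): P = [2, 4] / [3, 7] / [6];  Q = [1, 2] / [3, 5] / [4]
  Insert 5 (step 6): P = [2, 4, 5] / [3, 7] / [6];  Q = [1, 2, 6] / [3, 5] / [4]
  Insert 1 (step 7): P = [1, 4, 5] / [2, 7] / [3] / [6];  Q = [1, 2, 6] / [3, 5] / [4] / [7]
Final shape: (3, 2, 1, 1).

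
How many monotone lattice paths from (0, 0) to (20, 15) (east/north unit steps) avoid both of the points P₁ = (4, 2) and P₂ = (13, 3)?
Number of paths = 2209325355

Inclusion–exclusion. Total paths: C(35, 20) = 3247943160. Through P₁: C(6, 4)·C(29, 16) = 1017958725. Through P₂: C(16, 13)·C(19, 7) = 28217280. Since P₁ is strictly southwest of P₂, a monotone path through both must visit P₁ then P₂; paths through both = C(6, 4)·C(10, 9)·C(19, 7) = 7558200. Avoid both = 3247943160 − 1017958725 − 28217280 + 7558200 = 2209325355.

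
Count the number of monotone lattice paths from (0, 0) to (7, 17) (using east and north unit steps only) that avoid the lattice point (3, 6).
Number of paths = 231444

Total paths from (0, 0) to (7, 17): C(24, 7) = 346104. Paths through (3, 6): (paths (0, 0) → (3, 6)) × (paths (3, 6) → (7, 17)) = C(9, 3) · C(15, 4) = 84 · 1365 = 114660. Avoidance count = 346104 − 114660 = 231444.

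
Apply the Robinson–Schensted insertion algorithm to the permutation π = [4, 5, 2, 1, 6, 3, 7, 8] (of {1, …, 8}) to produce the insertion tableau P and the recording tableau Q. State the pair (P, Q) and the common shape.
P = [1, 3, 6, 7, 8] / [2, 5] / [4];  Q = [1, 2, 5, 7, 8] / [3, 6] / [4];  common shape = (5, 2, 1)

Row-insert the values π_1, π_2, … into P one at a time, bumping the leftmost entry strictly greater than the inserted value down to the next row. The recording tableau Q records, in position (i, j), the step at which that cell was added to P.
  Insert 4 (step 1): P = [4];  Q = [1]
  Insert 5 (step 2): P = [4, 5];  Q = [1, 2]
  Insert 2 (step 3): P = [2, 5] / [4];  Q = [1, 2] / [3]
  Insert 1 (step 4): P = [1, 5] / [2] / [4];  Q = [1, 2] / [3] / [4]
  Insert 6 (step 5): P = [1, 5, 6] / [2] / [4];  Q = [1, 2, 5] / [3] / [4]
  Insert 3 (step 6): P = [1, 3, 6] / [2, 5] / [4];  Q = [1, 2, 5] / [3, 6] / [4]
  Insert 7 (step 7): P = [1, 3, 6, 7] / [2, 5] / [4];  Q = [1, 2, 5, 7] / [3, 6] / [4]
  Insert 8 (step 8): P = [1, 3, 6, 7, 8] / [2, 5] / [4];  Q = [1, 2, 5, 7, 8] / [3, 6] / [4]
Final shape: (5, 2, 1).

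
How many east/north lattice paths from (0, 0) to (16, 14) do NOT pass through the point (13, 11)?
Number of paths = 95499795

Total paths from (0, 0) to (16, 14): C(30, 16) = 145422675. Paths through (13, 11): (paths (0, 0) → (13, 11)) × (paths (13, 11) → (16, 14)) = C(24, 13) · C(6, 3) = 2496144 · 20 = 49922880. Avoidance count = 145422675 − 49922880 = 95499795.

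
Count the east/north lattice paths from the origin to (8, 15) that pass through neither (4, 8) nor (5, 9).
Number of paths = 241956

Inclusion–exclusion. Total paths: C(23, 8) = 490314. Through P₁: C(12, 4)·C(11, 4) = 163350. Through P₂: C(14, 5)·C(9, 3) = 168168. Since P₁ is strictly southwest of P₂, a monotone path through both must visit P₁ then P₂; paths through both = C(12, 4)·C(2, 1)·C(9, 3) = 83160. Avoid both = 490314 − 163350 − 168168 + 83160 = 241956.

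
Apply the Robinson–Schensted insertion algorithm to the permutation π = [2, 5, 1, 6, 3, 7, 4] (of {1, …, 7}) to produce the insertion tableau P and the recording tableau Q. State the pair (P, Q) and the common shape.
P = [1, 3, 4, 7] / [2, 5, 6];  Q = [1, 2, 4, 6] / [3, 5, 7];  common shape = (4, 3)

Row-insert the values π_1, π_2, … into P one at a time, bumping the leftmost entry strictly greater than the inserted value down to the next row. The recording tableau Q records, in position (i, j), the step at which that cell was added to P.
  Insert 2 (step 1): P = [2];  Q = [1]
  Insert 5 (step 2): P = [2, 5];  Q = [1, 2]
  Insert 1 (step 3): P = [1, 5] / [2];  Q = [1, 2] / [3]
  Insert 6 (step 4): P = [1, 5, 6] / [2];  Q = [1, 2, 4] / [3]
  Insert 3 (step 5): P = [1, 3, 6] / [2, 5];  Q = [1, 2, 4] / [3, 5]
  Insert 7 (step 6): P = [1, 3, 6, 7] / [2, 5];  Q = [1, 2, 4, 6] / [3, 5]
  Insert 4 (step 7): P = [1, 3, 4, 7] / [2, 5, 6];  Q = [1, 2, 4, 6] / [3, 5, 7]
Final shape: (4, 3).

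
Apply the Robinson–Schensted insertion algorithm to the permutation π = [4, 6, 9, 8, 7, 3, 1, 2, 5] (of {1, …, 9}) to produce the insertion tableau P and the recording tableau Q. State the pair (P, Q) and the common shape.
P = [1, 2, 5] / [3, 6, 7] / [4] / [8] / [9];  Q = [1, 2, 3] / [4, 8, 9] / [5] / [6] / [7];  common shape = (3, 3, 1, 1, 1)

Row-insert the values π_1, π_2, … into P one at a time, bumping the leftmost entry strictly greater than the inserted value down to the next row. The recording tableau Q records, in position (i, j), the step at which that cell was added to P.
  Insert 4 (step 1): P = [4];  Q = [1]
  Insert 6 (step 2): P = [4, 6];  Q = [1, 2]
  Insert 9 (step 3): P = [4, 6, 9];  Q = [1, 2, 3]
  Insert 8 (step 4): P = [4, 6, 8] / [9];  Q = [1, 2, 3] / [4]
  Insert 7 (step 5): P = [4, 6, 7] / [8] / [9];  Q = [1, 2, 3] / [4] / [5]
  Insert 3 (step 6): P = [3, 6, 7] / [4] / [8] / [9];  Q = [1, 2, 3] / [4] / [5] / [6]
  Insert 1 (step 7): P = [1, 6, 7] / [3] / [4] / [8] / [9];  Q = [1, 2, 3] / [4] / [5] / [6] / [7]
  Insert 2 (step 8): P = [1, 2, 7] / [3, 6] / [4] / [8] / [9];  Q = [1, 2, 3] / [4, 8] / [5] / [6] / [7]
  Insert 5 (step 9): P = [1, 2, 5] / [3, 6, 7] / [4] / [8] / [9];  Q = [1, 2, 3] / [4, 8, 9] / [5] / [6] / [7]
Final shape: (3, 3, 1, 1, 1).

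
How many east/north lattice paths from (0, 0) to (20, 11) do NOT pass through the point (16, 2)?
Number of paths = 84562920

Total paths from (0, 0) to (20, 11): C(31, 20) = 84672315. Paths through (16, 2): (paths (0, 0) → (16, 2)) × (paths (16, 2) → (20, 11)) = C(18, 16) · C(13, 4) = 153 · 715 = 109395. Avoidance count = 84672315 − 109395 = 84562920.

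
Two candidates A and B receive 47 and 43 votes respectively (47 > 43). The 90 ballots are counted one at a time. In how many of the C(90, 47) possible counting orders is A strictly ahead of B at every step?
Strict-lead orderings = 4226093003378677243538880

Total orderings of the 90 votes with 47 for A: C(90, 47) = 95087092576020237979624800. By the Bertrand ballot formula (Cycle Lemma / reflection principle), the number of orderings in which A is strictly ahead of B throughout is (p − q)/(p + q) · C(p + q, p) = (47 − 43)/(47 + 43) · 95087092576020237979624800 = 4226093003378677243538880.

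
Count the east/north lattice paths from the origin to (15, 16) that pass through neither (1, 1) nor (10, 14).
Number of paths = 125127939

Inclusion–exclusion. Total paths: C(31, 15) = 300540195. Through P₁: C(2, 1)·C(29, 14) = 155117520. Through P₂: C(24, 10)·C(7, 5) = 41186376. Since P₁ is strictly southwest of P₂, a monotone path through both must visit P₁ then P₂; paths through both = C(2, 1)·C(22, 9)·C(7, 5) = 20891640. Avoid both = 300540195 − 155117520 − 41186376 + 20891640 = 125127939.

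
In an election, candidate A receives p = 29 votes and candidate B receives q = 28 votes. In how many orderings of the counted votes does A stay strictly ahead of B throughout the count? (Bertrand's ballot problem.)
Strict-lead orderings = 263747951750360

Total orderings of the 57 votes with 29 for A: C(57, 29) = 15033633249770520. By the Bertrand ballot formula (Cycle Lemma / reflection principle), the number of orderings in which A is strictly ahead of B throughout is (p − q)/(p + q) · C(p + q, p) = (29 − 28)/(29 + 28) · 15033633249770520 = 263747951750360.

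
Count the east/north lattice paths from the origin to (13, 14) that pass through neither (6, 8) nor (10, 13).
Number of paths = 11842400

Inclusion–exclusion. Total paths: C(27, 13) = 20058300. Through P₁: C(14, 6)·C(13, 7) = 5153148. Through P₂: C(23, 10)·C(4, 3) = 4576264. Since P₁ is strictly southwest of P₂, a monotone path through both must visit P₁ then P₂; paths through both = C(14, 6)·C(9, 4)·C(4, 3) = 1513512. Avoid both = 20058300 − 5153148 − 4576264 + 1513512 = 11842400.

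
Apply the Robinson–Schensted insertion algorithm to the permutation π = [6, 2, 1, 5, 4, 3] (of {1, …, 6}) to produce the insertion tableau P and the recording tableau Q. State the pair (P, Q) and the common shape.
P = [1, 3] / [2, 4] / [5] / [6];  Q = [1, 4] / [2, 5] / [3] / [6];  common shape = (2, 2, 1, 1)

Row-insert the values π_1, π_2, … into P one at a time, bumping the leftmost entry strictly greater than the inserted value down to the next row. The recording tableau Q records, in position (i, j), the step at which that cell was added to P.
  Insert 6 (step 1): P = [6];  Q = [1]
  Insert 2 (step 2): P = [2] / [6];  Q = [1] / [2]
  Insert 1 (step 3): P = [1] / [2] / [6];  Q = [1] / [2] / [3]
  Insert 5 (step 4): P = [1, 5] / [2] / [6];  Q = [1, 4] / [2] / [3]
  Insert 4 (step 5): P = [1, 4] / [2, 5] / [6];  Q = [1, 4] / [2, 5] / [3]
  Insert 3 (step 6): P = [1, 3] / [2, 4] / [5] / [6];  Q = [1, 4] / [2, 5] / [3] / [6]
Final shape: (2, 2, 1, 1).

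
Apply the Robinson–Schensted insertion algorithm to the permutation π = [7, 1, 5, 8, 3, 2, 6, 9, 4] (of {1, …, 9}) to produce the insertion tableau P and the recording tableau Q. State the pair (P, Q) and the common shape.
P = [1, 2, 4, 9] / [3, 6] / [5, 8] / [7];  Q = [1, 3, 4, 8] / [2, 7] / [5, 9] / [6];  common shape = (4, 2, 2, 1)

Row-insert the values π_1, π_2, … into P one at a time, bumping the leftmost entry strictly greater than the inserted value down to the next row. The recording tableau Q records, in position (i, j), the step at which that cell was added to P.
  Insert 7 (step 1): P = [7];  Q = [1]
  Insert 1 (step 2): P = [1] / [7];  Q = [1] / [2]
  Insert 5 (step 3): P = [1, 5] / [7];  Q = [1, 3] / [2]
  Insert 8 (step 4): P = [1, 5, 8] / [7];  Q = [1, 3, 4] / [2]
  Insert 3 (step 5): P = [1, 3, 8] / [5] / [7];  Q = [1, 3, 4] / [2] / [5]
  Insert 2 (step 6): P = [1, 2, 8] / [3] / [5] / [7];  Q = [1, 3, 4] / [2] / [5] / [6]
  Insert 6 (step 7): P = [1, 2, 6] / [3, 8] / [5] / [7];  Q = [1, 3, 4] / [2, 7] / [5] / [6]
  Insert 9 (step 8): P = [1, 2, 6, 9] / [3, 8] / [5] / [7];  Q = [1, 3, 4, 8] / [2, 7] / [5] / [6]
  Insert 4 (step 9): P = [1, 2, 4, 9] / [3, 6] / [5, 8] / [7];  Q = [1, 3, 4, 8] / [2, 7] / [5, 9] / [6]
Final shape: (4, 2, 2, 1).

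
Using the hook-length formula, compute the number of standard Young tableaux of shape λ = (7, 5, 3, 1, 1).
# SYT of shape (7, 5, 3, 1, 1) = 2255526

Hook-length formula: f^λ = n! / Π hook(c), product over all cells c of the Young diagram. For λ = (7, 5, 3, 1, 1), n = 17 boxes. Hook lengths by row (left-to-right, top-to-bottom): [11, 8, 7, 5, 4, 2, 1]; [8, 5, 4, 2, 1]; [5, 2, 1]; [2]; [1]. Product of hooks = 157696000. So f^λ = 17! / 157696000 = 355687428096000 / 157696000 = 2255526.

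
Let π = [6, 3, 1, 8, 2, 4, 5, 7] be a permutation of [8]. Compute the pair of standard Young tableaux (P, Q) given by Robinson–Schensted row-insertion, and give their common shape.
P = [1, 2, 4, 5, 7] / [3, 8] / [6];  Q = [1, 4, 6, 7, 8] / [2, 5] / [3];  common shape = (5, 2, 1)

Row-insert the values π_1, π_2, … into P one at a time, bumping the leftmost entry strictly greater than the inserted value down to the next row. The recording tableau Q records, in position (i, j), the step at which that cell was added to P.
  Insert 6 (step 1): P = [6];  Q = [1]
  Insert 3 (step 2): P = [3] / [6];  Q = [1] / [2]
  Insert 1 (step 3): P = [1] / [3] / [6];  Q = [1] / [2] / [3]
  Insert 8 (step 4): P = [1, 8] / [3] / [6];  Q = [1, 4] / [2] / [3]
  Insert 2 (step 5): P = [1, 2] / [3, 8] / [6];  Q = [1, 4] / [2, 5] / [3]
  Insert 4 (step 6): P = [1, 2, 4] / [3, 8] / [6];  Q = [1, 4, 6] / [2, 5] / [3]
  Insert 5 (step 7): P = [1, 2, 4, 5] / [3, 8] / [6];  Q = [1, 4, 6, 7] / [2, 5] / [3]
  Insert 7 (step 8): P = [1, 2, 4, 5, 7] / [3, 8] / [6];  Q = [1, 4, 6, 7, 8] / [2, 5] / [3]
Final shape: (5, 2, 1).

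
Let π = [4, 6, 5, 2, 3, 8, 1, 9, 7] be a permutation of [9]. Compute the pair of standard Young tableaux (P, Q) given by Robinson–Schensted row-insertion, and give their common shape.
P = [1, 3, 7, 9] / [2, 5, 8] / [4] / [6];  Q = [1, 2, 6, 8] / [3, 5, 9] / [4] / [7];  common shape = (4, 3, 1, 1)

Row-insert the values π_1, π_2, … into P one at a time, bumping the leftmost entry strictly greater than the inserted value down to the next row. The recording tableau Q records, in position (i, j), the step at which that cell was added to P.
  Insert 4 (step 1): P = [4];  Q = [1]
  Insert 6 (step 2): P = [4, 6];  Q = [1, 2]
  Insert 5 (step 3): P = [4, 5] / [6];  Q = [1, 2] / [3]
  Insert 2 (step 4): P = [2, 5] / [4] / [6];  Q = [1, 2] / [3] / [4]
  Insert 3 (step 5): P = [2, 3] / [4, 5] / [6];  Q = [1, 2] / [3, 5] / [4]
  Insert 8 (step 6): P = [2, 3, 8] / [4, 5] / [6];  Q = [1, 2, 6] / [3, 5] / [4]
  Insert 1 (step 7): P = [1, 3, 8] / [2, 5] / [4] / [6];  Q = [1, 2, 6] / [3, 5] / [4] / [7]
  Insert 9 (step 8): P = [1, 3, 8, 9] / [2, 5] / [4] / [6];  Q = [1, 2, 6, 8] / [3, 5] / [4] / [7]
  Insert 7 (step 9): P = [1, 3, 7, 9] / [2, 5, 8] / [4] / [6];  Q = [1, 2, 6, 8] / [3, 5, 9] / [4] / [7]
Final shape: (4, 3, 1, 1).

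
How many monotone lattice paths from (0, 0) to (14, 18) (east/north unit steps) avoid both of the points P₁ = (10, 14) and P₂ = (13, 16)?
Number of paths = 189393615

Inclusion–exclusion. Total paths: C(32, 14) = 471435600. Through P₁: C(24, 10)·C(8, 4) = 137287920. Through P₂: C(29, 13)·C(3, 1) = 203591745. Since P₁ is strictly southwest of P₂, a monotone path through both must visit P₁ then P₂; paths through both = C(24, 10)·C(5, 3)·C(3, 1) = 58837680. Avoid both = 471435600 − 137287920 − 203591745 + 58837680 = 189393615.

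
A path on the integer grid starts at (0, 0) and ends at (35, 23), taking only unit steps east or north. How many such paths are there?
Number of paths = 8799226775309880

A monotone lattice path from (0, 0) to (35, 23) consists of 35 east steps and 23 north steps in some order, so it is determined by which 35 of the 58 steps are east. The count is C(58, 35) = 8799226775309880.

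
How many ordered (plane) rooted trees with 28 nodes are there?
C_27 = 69533550916004

These ordered rooted trees are counted by the Catalan number C_n = (1/(n + 1)) · C(2n, n). For n = 27: C_27 = (1/28) · C(54, 27) = 1946939425648112/28 = 69533550916004.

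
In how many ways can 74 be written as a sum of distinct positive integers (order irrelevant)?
q(74) = 44046

A partition into distinct parts is a strictly decreasing sequence summing to n. The recurrence d(n, m) = d(n, m−1) + d(n−m, m−1) (use part m at most once) with q(n) = d(n, n) gives q(74) = 44046. (Euler's theorem: # distinct-part partitions = # odd-part partitions.)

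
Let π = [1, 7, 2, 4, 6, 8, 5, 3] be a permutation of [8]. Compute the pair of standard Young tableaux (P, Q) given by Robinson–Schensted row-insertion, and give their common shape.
P = [1, 2, 3, 5, 8] / [4] / [6] / [7];  Q = [1, 2, 4, 5, 6] / [3] / [7] / [8];  common shape = (5, 1, 1, 1)

Row-insert the values π_1, π_2, … into P one at a time, bumping the leftmost entry strictly greater than the inserted value down to the next row. The recording tableau Q records, in position (i, j), the step at which that cell was added to P.
  Insert 1 (step 1): P = [1];  Q = [1]
  Insert 7 (step 2): P = [1, 7];  Q = [1, 2]
  Insert 2 (step 3): P = [1, 2] / [7];  Q = [1, 2] / [3]
  Insert 4 (step 4): P = [1, 2, 4] / [7];  Q = [1, 2, 4] / [3]
  Insert 6 (step 5): P = [1, 2, 4, 6] / [7];  Q = [1, 2, 4, 5] / [3]
  Insert 8 (step 6): P = [1, 2, 4, 6, 8] / [7];  Q = [1, 2, 4, 5, 6] / [3]
  Insert 5 (step 7): P = [1, 2, 4, 5, 8] / [6] / [7];  Q = [1, 2, 4, 5, 6] / [3] / [7]
  Insert 3 (step 8): P = [1, 2, 3, 5, 8] / [4] / [6] / [7];  Q = [1, 2, 4, 5, 6] / [3] / [7] / [8]
Final shape: (5, 1, 1, 1).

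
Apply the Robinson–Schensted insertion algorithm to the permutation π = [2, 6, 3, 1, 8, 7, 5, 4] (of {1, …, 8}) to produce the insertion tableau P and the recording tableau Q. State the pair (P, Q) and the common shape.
P = [1, 3, 4] / [2, 5] / [6, 7] / [8];  Q = [1, 2, 5] / [3, 6] / [4, 7] / [8];  common shape = (3, 2, 2, 1)

Row-insert the values π_1, π_2, … into P one at a time, bumping the leftmost entry strictly greater than the inserted value down to the next row. The recording tableau Q records, in position (i, j), the step at which that cell was added to P.
  Insert 2 (step 1): P = [2];  Q = [1]
  Insert 6 (step 2): P = [2, 6];  Q = [1, 2]
  Insert 3 (step 3): P = [2, 3] / [6];  Q = [1, 2] / [3]
  Insert 1 (step 4): P = [1, 3] / [2] / [6];  Q = [1, 2] / [3] / [4]
  Insert 8 (step 5): P = [1, 3, 8] / [2] / [6];  Q = [1, 2, 5] / [3] / [4]
  Insert 7 (step 6): P = [1, 3, 7] / [2, 8] / [6];  Q = [1, 2, 5] / [3, 6] / [4]
  Insert 5 (step 7): P = [1, 3, 5] / [2, 7] / [6, 8];  Q = [1, 2, 5] / [3, 6] / [4, 7]
  Insert 4 (step 8): P = [1, 3, 4] / [2, 5] / [6, 7] / [8];  Q = [1, 2, 5] / [3, 6] / [4, 7] / [8]
Final shape: (3, 2, 2, 1).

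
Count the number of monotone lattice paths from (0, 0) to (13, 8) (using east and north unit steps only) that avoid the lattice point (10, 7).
Number of paths = 125698

Total paths from (0, 0) to (13, 8): C(21, 13) = 203490. Paths through (10, 7): (paths (0, 0) → (10, 7)) × (paths (10, 7) → (13, 8)) = C(17, 10) · C(4, 3) = 19448 · 4 = 77792. Avoidance count = 203490 − 77792 = 125698.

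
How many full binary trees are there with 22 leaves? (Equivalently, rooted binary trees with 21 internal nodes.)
C_21 = 24466267020

These full binary trees are counted by the Catalan number C_n = (1/(n + 1)) · C(2n, n). For n = 21: C_21 = (1/22) · C(42, 21) = 538257874440/22 = 24466267020.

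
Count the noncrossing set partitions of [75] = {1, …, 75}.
C_75 = 1221395654430378811828760722007962130791020

These noncrossing partitions are counted by the Catalan number C_n = (1/(n + 1)) · C(2n, n). For n = 75: C_75 = (1/76) · C(150, 75) = 92826069736708789698985814872605121940117520/76 = 1221395654430378811828760722007962130791020.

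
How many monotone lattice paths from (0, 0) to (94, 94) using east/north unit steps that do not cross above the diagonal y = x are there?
C_94 = 239993345518077005168915776623476723006280827488229600

These NE paths below the diagonal are counted by the Catalan number C_n = (1/(n + 1)) · C(2n, n). For n = 94: C_94 = (1/95) · C(188, 94) = 22799367824217315491046998779230288685596678611381812000/95 = 239993345518077005168915776623476723006280827488229600.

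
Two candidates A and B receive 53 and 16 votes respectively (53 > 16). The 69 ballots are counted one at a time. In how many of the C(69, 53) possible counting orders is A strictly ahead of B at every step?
Strict-lead orderings = 1025925379069932

Total orderings of the 69 votes with 53 for A: C(69, 53) = 1913212193400684. By the Bertrand ballot formula (Cycle Lemma / reflection principle), the number of orderings in which A is strictly ahead of B throughout is (p − q)/(p + q) · C(p + q, p) = (53 − 16)/(53 + 16) · 1913212193400684 = 1025925379069932.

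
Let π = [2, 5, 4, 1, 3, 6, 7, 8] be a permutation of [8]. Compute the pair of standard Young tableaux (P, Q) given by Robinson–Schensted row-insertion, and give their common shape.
P = [1, 3, 6, 7, 8] / [2, 4] / [5];  Q = [1, 2, 6, 7, 8] / [3, 5] / [4];  common shape = (5, 2, 1)

Row-insert the values π_1, π_2, … into P one at a time, bumping the leftmost entry strictly greater than the inserted value down to the next row. The recording tableau Q records, in position (i, j), the step at which that cell was added to P.
  Insert 2 (step 1): P = [2];  Q = [1]
  Insert 5 (step 2): P = [2, 5];  Q = [1, 2]
  Insert 4 (step 3): P = [2, 4] / [5];  Q = [1, 2] / [3]
  Insert 1 (step 4): P = [1, 4] / [2] / [5];  Q = [1, 2] / [3] / [4]
  Insert 3 (step 5): P = [1, 3] / [2, 4] / [5];  Q = [1, 2] / [3, 5] / [4]
  Insert 6 (step 6): P = [1, 3, 6] / [2, 4] / [5];  Q = [1, 2, 6] / [3, 5] / [4]
  Insert 7 (step 7): P = [1, 3, 6, 7] / [2, 4] / [5];  Q = [1, 2, 6, 7] / [3, 5] / [4]
  Insert 8 (step 8): P = [1, 3, 6, 7, 8] / [2, 4] / [5];  Q = [1, 2, 6, 7, 8] / [3, 5] / [4]
Final shape: (5, 2, 1).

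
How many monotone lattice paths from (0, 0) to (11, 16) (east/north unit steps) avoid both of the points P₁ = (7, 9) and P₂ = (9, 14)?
Number of paths = 5800995

Inclusion–exclusion. Total paths: C(27, 11) = 13037895. Through P₁: C(16, 7)·C(11, 4) = 3775200. Through P₂: C(23, 9)·C(4, 2) = 4903140. Since P₁ is strictly southwest of P₂, a monotone path through both must visit P₁ then P₂; paths through both = C(16, 7)·C(7, 2)·C(4, 2) = 1441440. Avoid both = 13037895 − 3775200 − 4903140 + 1441440 = 5800995.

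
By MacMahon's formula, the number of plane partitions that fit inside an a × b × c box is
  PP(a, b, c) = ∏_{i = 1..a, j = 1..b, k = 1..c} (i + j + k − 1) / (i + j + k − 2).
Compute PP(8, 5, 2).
PP(8, 5, 2) = 429429

Evaluate the triple product over i = 1..8, j = 1..5, k = 1..2. The factors are (2/1) · (3/2) · (3/2) · (4/3) · (4/3) · (5/4) · (5/4) · (6/5) · … (80 factors total). The numerators and denominators telescope so the product is an integer; carrying out the multiplication exactly gives PP(8, 5, 2) = 429429.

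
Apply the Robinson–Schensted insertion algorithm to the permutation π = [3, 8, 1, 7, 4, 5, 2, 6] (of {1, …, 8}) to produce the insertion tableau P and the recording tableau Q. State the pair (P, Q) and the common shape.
P = [1, 2, 5, 6] / [3, 4] / [7] / [8];  Q = [1, 2, 6, 8] / [3, 4] / [5] / [7];  common shape = (4, 2, 1, 1)

Row-insert the values π_1, π_2, … into P one at a time, bumping the leftmost entry strictly greater than the inserted value down to the next row. The recording tableau Q records, in position (i, j), the step at which that cell was added to P.
  Insert 3 (step 1): P = [3];  Q = [1]
  Insert 8 (step 2): P = [3, 8];  Q = [1, 2]
  Insert 1 (step 3): P = [1, 8] / [3];  Q = [1, 2] / [3]
  Insert 7 (step 4): P = [1, 7] / [3, 8];  Q = [1, 2] / [3, 4]
  Insert 4 (step 5): P = [1, 4] / [3, 7] / [8];  Q = [1, 2] / [3, 4] / [5]
  Insert 5 (step 6): P = [1, 4, 5] / [3, 7] / [8];  Q = [1, 2, 6] / [3, 4] / [5]
  Insert 2 (step 7): P = [1, 2, 5] / [3, 4] / [7] / [8];  Q = [1, 2, 6] / [3, 4] / [5] / [7]
  Insert 6 (step 8): P = [1, 2, 5, 6] / [3, 4] / [7] / [8];  Q = [1, 2, 6, 8] / [3, 4] / [5] / [7]
Final shape: (4, 2, 1, 1).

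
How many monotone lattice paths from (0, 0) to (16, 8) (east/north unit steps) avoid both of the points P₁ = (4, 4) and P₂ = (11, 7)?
Number of paths = 467527

Inclusion–exclusion. Total paths: C(24, 16) = 735471. Through P₁: C(8, 4)·C(16, 12) = 127400. Through P₂: C(18, 11)·C(6, 5) = 190944. Since P₁ is strictly southwest of P₂, a monotone path through both must visit P₁ then P₂; paths through both = C(8, 4)·C(10, 7)·C(6, 5) = 50400. Avoid both = 735471 − 127400 − 190944 + 50400 = 467527.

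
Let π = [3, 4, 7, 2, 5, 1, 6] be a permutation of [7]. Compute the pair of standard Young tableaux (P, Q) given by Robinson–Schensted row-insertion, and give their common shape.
P = [1, 4, 5, 6] / [2, 7] / [3];  Q = [1, 2, 3, 7] / [4, 5] / [6];  common shape = (4, 2, 1)

Row-insert the values π_1, π_2, … into P one at a time, bumping the leftmost entry strictly greater than the inserted value down to the next row. The recording tableau Q records, in position (i, j), the step at which that cell was added to P.
  Insert 3 (step 1): P = [3];  Q = [1]
  Insert 4 (step 2): P = [3, 4];  Q = [1, 2]
  Insert 7 (step 3): P = [3, 4, 7];  Q = [1, 2, 3]
  Insert 2 (step 4): P = [2, 4, 7] / [3];  Q = [1, 2, 3] / [4]
  Insert 5 (step 5): P = [2, 4, 5] / [3, 7];  Q = [1, 2, 3] / [4, 5]
  Insert 1 (step 6): P = [1, 4, 5] / [2, 7] / [3];  Q = [1, 2, 3] / [4, 5] / [6]
  Insert 6 (step 7): P = [1, 4, 5, 6] / [2, 7] / [3];  Q = [1, 2, 3, 7] / [4, 5] / [6]
Final shape: (4, 2, 1).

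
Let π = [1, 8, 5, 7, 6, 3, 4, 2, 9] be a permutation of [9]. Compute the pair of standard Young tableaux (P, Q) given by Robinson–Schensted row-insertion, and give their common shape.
P = [1, 2, 4, 9] / [3, 6] / [5] / [7] / [8];  Q = [1, 2, 4, 9] / [3, 7] / [5] / [6] / [8];  common shape = (4, 2, 1, 1, 1)

Row-insert the values π_1, π_2, … into P one at a time, bumping the leftmost entry strictly greater than the inserted value down to the next row. The recording tableau Q records, in position (i, j), the step at which that cell was added to P.
  Insert 1 (step 1): P = [1];  Q = [1]
  Insert 8 (step 2): P = [1, 8];  Q = [1, 2]
  Insert 5 (step 3): P = [1, 5] / [8];  Q = [1, 2] / [3]
  Insert 7 (step 4): P = [1, 5, 7] / [8];  Q = [1, 2, 4] / [3]
  Insert 6 (step 5): P = [1, 5, 6] / [7] / [8];  Q = [1, 2, 4] / [3] / [5]
  Insert 3 (step 6): P = [1, 3, 6] / [5] / [7] / [8];  Q = [1, 2, 4] / [3] / [5] / [6]
  Insert 4 (step 7): P = [1, 3, 4] / [5, 6] / [7] / [8];  Q = [1, 2, 4] / [3, 7] / [5] / [6]
  Insert 2 (step 8): P = [1, 2, 4] / [3, 6] / [5] / [7] / [8];  Q = [1, 2, 4] / [3, 7] / [5] / [6] / [8]
  Insert 9 (step 9): P = [1, 2, 4, 9] / [3, 6] / [5] / [7] / [8];  Q = [1, 2, 4, 9] / [3, 7] / [5] / [6] / [8]
Final shape: (4, 2, 1, 1, 1).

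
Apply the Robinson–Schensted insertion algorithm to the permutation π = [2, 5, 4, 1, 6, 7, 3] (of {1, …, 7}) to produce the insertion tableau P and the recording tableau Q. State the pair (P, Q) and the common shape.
P = [1, 3, 6, 7] / [2, 4] / [5];  Q = [1, 2, 5, 6] / [3, 7] / [4];  common shape = (4, 2, 1)

Row-insert the values π_1, π_2, … into P one at a time, bumping the leftmost entry strictly greater than the inserted value down to the next row. The recording tableau Q records, in position (i, j), the step at which that cell was added to P.
  Insert 2 (step 1): P = [2];  Q = [1]
  Insert 5 (step 2): P = [2, 5];  Q = [1, 2]
  Insert 4 (step 3): P = [2, 4] / [5];  Q = [1, 2] / [3]
  Insert 1 (step 4): P = [1, 4] / [2] / [5];  Q = [1, 2] / [3] / [4]
  Insert 6 (step 5): P = [1, 4, 6] / [2] / [5];  Q = [1, 2, 5] / [3] / [4]
  Insert 7 (step 6): P = [1, 4, 6, 7] / [2] / [5];  Q = [1, 2, 5, 6] / [3] / [4]
  Insert 3 (step 7): P = [1, 3, 6, 7] / [2, 4] / [5];  Q = [1, 2, 5, 6] / [3, 7] / [4]
Final shape: (4, 2, 1).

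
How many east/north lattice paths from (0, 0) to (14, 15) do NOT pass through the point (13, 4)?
Number of paths = 77530200

Total paths from (0, 0) to (14, 15): C(29, 14) = 77558760. Paths through (13, 4): (paths (0, 0) → (13, 4)) × (paths (13, 4) → (14, 15)) = C(17, 13) · C(12, 1) = 2380 · 12 = 28560. Avoidance count = 77558760 − 28560 = 77530200.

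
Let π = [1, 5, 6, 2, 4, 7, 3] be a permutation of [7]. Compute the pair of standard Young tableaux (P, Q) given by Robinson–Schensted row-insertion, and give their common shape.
P = [1, 2, 3, 7] / [4, 6] / [5];  Q = [1, 2, 3, 6] / [4, 5] / [7];  common shape = (4, 2, 1)

Row-insert the values π_1, π_2, … into P one at a time, bumping the leftmost entry strictly greater than the inserted value down to the next row. The recording tableau Q records, in position (i, j), the step at which that cell was added to P.
  Insert 1 (step 1): P = [1];  Q = [1]
  Insert 5 (step 2): P = [1, 5];  Q = [1, 2]
  Insert 6 (step 3): P = [1, 5, 6];  Q = [1, 2, 3]
  Insert 2 (step 4): P = [1, 2, 6] / [5];  Q = [1, 2, 3] / [4]
  Insert 4 (step 5): P = [1, 2, 4] / [5, 6];  Q = [1, 2, 3] / [4, 5]
  Insert 7 (step 6): P = [1, 2, 4, 7] / [5, 6];  Q = [1, 2, 3, 6] / [4, 5]
  Insert 3 (step 7): P = [1, 2, 3, 7] / [4, 6] / [5];  Q = [1, 2, 3, 6] / [4, 5] / [7]
Final shape: (4, 2, 1).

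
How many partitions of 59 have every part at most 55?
p(59, parts ≤ 55) = 831813

Use the recurrence p(n, m) = p(n, m−1) + p(n−m, m): either the largest part is < m (count p(n, m−1)) or the largest part is exactly m (remove one copy of m, count p(n−m, m)). With p(0, ·) = 1 this gives p(59, parts ≤ 55) = 831813. (By conjugating Young diagrams, this also counts partitions of 59 into at most 55 parts.)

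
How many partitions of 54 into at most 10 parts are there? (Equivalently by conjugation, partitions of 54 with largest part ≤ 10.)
p(54, parts ≤ 10) = 100654

Use the recurrence p(n, m) = p(n, m−1) + p(n−m, m): either the largest part is < m (count p(n, m−1)) or the largest part is exactly m (remove one copy of m, count p(n−m, m)). With p(0, ·) = 1 this gives p(54, parts ≤ 10) = 100654. (By conjugating Young diagrams, this also counts partitions of 54 into at most 10 parts.)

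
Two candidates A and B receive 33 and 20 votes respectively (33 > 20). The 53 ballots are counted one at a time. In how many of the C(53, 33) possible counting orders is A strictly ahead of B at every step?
Strict-lead orderings = 49634247352235

Total orderings of the 53 votes with 33 for A: C(53, 33) = 202355008436035. By the Bertrand ballot formula (Cycle Lemma / reflection principle), the number of orderings in which A is strictly ahead of B throughout is (p − q)/(p + q) · C(p + q, p) = (33 − 20)/(33 + 20) · 202355008436035 = 49634247352235.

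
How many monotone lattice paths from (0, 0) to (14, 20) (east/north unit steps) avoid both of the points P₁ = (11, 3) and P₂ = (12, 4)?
Number of paths = 1391393604

Inclusion–exclusion. Total paths: C(34, 14) = 1391975640. Through P₁: C(14, 11)·C(20, 3) = 414960. Through P₂: C(16, 12)·C(18, 2) = 278460. Since P₁ is strictly southwest of P₂, a monotone path through both must visit P₁ then P₂; paths through both = C(14, 11)·C(2, 1)·C(18, 2) = 111384. Avoid both = 1391975640 − 414960 − 278460 + 111384 = 1391393604.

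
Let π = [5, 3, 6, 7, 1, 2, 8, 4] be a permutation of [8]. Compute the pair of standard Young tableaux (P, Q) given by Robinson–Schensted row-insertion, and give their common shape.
P = [1, 2, 4, 8] / [3, 6, 7] / [5];  Q = [1, 3, 4, 7] / [2, 6, 8] / [5];  common shape = (4, 3, 1)

Row-insert the values π_1, π_2, … into P one at a time, bumping the leftmost entry strictly greater than the inserted value down to the next row. The recording tableau Q records, in position (i, j), the step at which that cell was added to P.
  Insert 5 (step 1): P = [5];  Q = [1]
  Insert 3 (step 2): P = [3] / [5];  Q = [1] / [2]
  Insert 6 (step 3): P = [3, 6] / [5];  Q = [1, 3] / [2]
  Insert 7 (step 4): P = [3, 6, 7] / [5];  Q = [1, 3, 4] / [2]
  Insert 1 (step 5): P = [1, 6, 7] / [3] / [5];  Q = [1, 3, 4] / [2] / [5]
  Insert 2 (step 6): P = [1, 2, 7] / [3, 6] / [5];  Q = [1, 3, 4] / [2, 6] / [5]
  Insert 8 (step 7): P = [1, 2, 7, 8] / [3, 6] / [5];  Q = [1, 3, 4, 7] / [2, 6] / [5]
  Insert 4 (step 8): P = [1, 2, 4, 8] / [3, 6, 7] / [5];  Q = [1, 3, 4, 7] / [2, 6, 8] / [5]
Final shape: (4, 3, 1).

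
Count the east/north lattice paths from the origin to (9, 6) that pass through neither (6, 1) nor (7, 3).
Number of paths = 3623

Inclusion–exclusion. Total paths: C(15, 9) = 5005. Through P₁: C(7, 6)·C(8, 3) = 392. Through P₂: C(10, 7)·C(5, 2) = 1200. Since P₁ is strictly southwest of P₂, a monotone path through both must visit P₁ then P₂; paths through both = C(7, 6)·C(3, 1)·C(5, 2) = 210. Avoid both = 5005 − 392 − 1200 + 210 = 3623.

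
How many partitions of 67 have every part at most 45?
p(67, parts ≤ 45) = 2676183

Use the recurrence p(n, m) = p(n, m−1) + p(n−m, m): either the largest part is < m (count p(n, m−1)) or the largest part is exactly m (remove one copy of m, count p(n−m, m)). With p(0, ·) = 1 this gives p(67, parts ≤ 45) = 2676183. (By conjugating Young diagrams, this also counts partitions of 67 into at most 45 parts.)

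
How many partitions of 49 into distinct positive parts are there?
q(49) = 3264

A partition into distinct parts is a strictly decreasing sequence summing to n. The recurrence d(n, m) = d(n, m−1) + d(n−m, m−1) (use part m at most once) with q(n) = d(n, n) gives q(49) = 3264. (Euler's theorem: # distinct-part partitions = # odd-part partitions.)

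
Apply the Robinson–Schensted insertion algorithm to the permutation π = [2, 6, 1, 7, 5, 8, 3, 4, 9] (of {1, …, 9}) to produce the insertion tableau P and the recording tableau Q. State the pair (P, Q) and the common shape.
P = [1, 3, 4, 8, 9] / [2, 5, 7] / [6];  Q = [1, 2, 4, 6, 9] / [3, 5, 8] / [7];  common shape = (5, 3, 1)

Row-insert the values π_1, π_2, … into P one at a time, bumping the leftmost entry strictly greater than the inserted value down to the next row. The recording tableau Q records, in position (i, j), the step at which that cell was added to P.
  Insert 2 (step 1): P = [2];  Q = [1]
  Insert 6 (step 2): P = [2, 6];  Q = [1, 2]
  Insert 1 (step 3): P = [1, 6] / [2];  Q = [1, 2] / [3]
  Insert 7 (step 4): P = [1, 6, 7] / [2];  Q = [1, 2, 4] / [3]
  Insert 5 (step 5): P = [1, 5, 7] / [2, 6];  Q = [1, 2, 4] / [3, 5]
  Insert 8 (step 6): P = [1, 5, 7, 8] / [2, 6];  Q = [1, 2, 4, 6] / [3, 5]
  Insert 3 (step 7): P = [1, 3, 7, 8] / [2, 5] / [6];  Q = [1, 2, 4, 6] / [3, 5] / [7]
  Insert 4 (step 8): P = [1, 3, 4, 8] / [2, 5, 7] / [6];  Q = [1, 2, 4, 6] / [3, 5, 8] / [7]
  Insert 9 (step 9): P = [1, 3, 4, 8, 9] / [2, 5, 7] / [6];  Q = [1, 2, 4, 6, 9] / [3, 5, 8] / [7]
Final shape: (5, 3, 1).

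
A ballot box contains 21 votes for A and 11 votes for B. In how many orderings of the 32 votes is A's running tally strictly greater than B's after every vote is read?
Strict-lead orderings = 40320150

Total orderings of the 32 votes with 21 for A: C(32, 21) = 129024480. By the Bertrand ballot formula (Cycle Lemma / reflection principle), the number of orderings in which A is strictly ahead of B throughout is (p − q)/(p + q) · C(p + q, p) = (21 − 11)/(21 + 11) · 129024480 = 40320150.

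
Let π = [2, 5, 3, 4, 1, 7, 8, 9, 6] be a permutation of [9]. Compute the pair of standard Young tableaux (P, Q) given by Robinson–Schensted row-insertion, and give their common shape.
P = [1, 3, 4, 6, 8, 9] / [2, 7] / [5];  Q = [1, 2, 4, 6, 7, 8] / [3, 9] / [5];  common shape = (6, 2, 1)

Row-insert the values π_1, π_2, … into P one at a time, bumping the leftmost entry strictly greater than the inserted value down to the next row. The recording tableau Q records, in position (i, j), the step at which that cell was added to P.
  Insert 2 (step 1): P = [2];  Q = [1]
  Insert 5 (step 2): P = [2, 5];  Q = [1, 2]
  Insert 3 (step 3): P = [2, 3] / [5];  Q = [1, 2] / [3]
  Insert 4 (step 4): P = [2, 3, 4] / [5];  Q = [1, 2, 4] / [3]
  Insert 1 (step 5): P = [1, 3, 4] / [2] / [5];  Q = [1, 2, 4] / [3] / [5]
  Insert 7 (step 6): P = [1, 3, 4, 7] / [2] / [5];  Q = [1, 2, 4, 6] / [3] / [5]
  Insert 8 (step 7): P = [1, 3, 4, 7, 8] / [2] / [5];  Q = [1, 2, 4, 6, 7] / [3] / [5]
  Insert 9 (step 8): P = [1, 3, 4, 7, 8, 9] / [2] / [5];  Q = [1, 2, 4, 6, 7, 8] / [3] / [5]
  Insert 6 (step 9): P = [1, 3, 4, 6, 8, 9] / [2, 7] / [5];  Q = [1, 2, 4, 6, 7, 8] / [3, 9] / [5]
Final shape: (6, 2, 1).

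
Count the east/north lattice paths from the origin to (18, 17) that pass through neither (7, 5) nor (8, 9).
Number of paths = 2576246574

Inclusion–exclusion. Total paths: C(35, 18) = 4537567650. Through P₁: C(12, 7)·C(23, 11) = 1070845776. Through P₂: C(17, 8)·C(18, 10) = 1063756980. Since P₁ is strictly southwest of P₂, a monotone path through both must visit P₁ then P₂; paths through both = C(12, 7)·C(5, 1)·C(18, 10) = 173281680. Avoid both = 4537567650 − 1070845776 − 1063756980 + 173281680 = 2576246574.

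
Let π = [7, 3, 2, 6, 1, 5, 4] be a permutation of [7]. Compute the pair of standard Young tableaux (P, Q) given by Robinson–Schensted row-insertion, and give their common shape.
P = [1, 4] / [2, 5] / [3, 6] / [7];  Q = [1, 4] / [2, 6] / [3, 7] / [5];  common shape = (2, 2, 2, 1)

Row-insert the values π_1, π_2, … into P one at a time, bumping the leftmost entry strictly greater than the inserted value down to the next row. The recording tableau Q records, in position (i, j), the step at which that cell was added to P.
  Insert 7 (step 1): P = [7];  Q = [1]
  Insert 3 (step 2): P = [3] / [7];  Q = [1] / [2]
  Insert 2 (step 3): P = [2] / [3] / [7];  Q = [1] / [2] / [3]
  Insert 6 (step 4): P = [2, 6] / [3] / [7];  Q = [1, 4] / [2] / [3]
  Insert 1 (step 5): P = [1, 6] / [2] / [3] / [7];  Q = [1, 4] / [2] / [3] / [5]
  Insert 5 (step 6): P = [1, 5] / [2, 6] / [3] / [7];  Q = [1, 4] / [2, 6] / [3] / [5]
  Insert 4 (step 7): P = [1, 4] / [2, 5] / [3, 6] / [7];  Q = [1, 4] / [2, 6] / [3, 7] / [5]
Final shape: (2, 2, 2, 1).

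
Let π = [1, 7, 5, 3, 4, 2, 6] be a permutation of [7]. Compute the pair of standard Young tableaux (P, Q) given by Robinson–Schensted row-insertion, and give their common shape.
P = [1, 2, 4, 6] / [3] / [5] / [7];  Q = [1, 2, 5, 7] / [3] / [4] / [6];  common shape = (4, 1, 1, 1)

Row-insert the values π_1, π_2, … into P one at a time, bumping the leftmost entry strictly greater than the inserted value down to the next row. The recording tableau Q records, in position (i, j), the step at which that cell was added to P.
  Insert 1 (step 1): P = [1];  Q = [1]
  Insert 7 (step 2): P = [1, 7];  Q = [1, 2]
  Insert 5 (step 3): P = [1, 5] / [7];  Q = [1, 2] / [3]
  Insert 3 (step 4): P = [1, 3] / [5] / [7];  Q = [1, 2] / [3] / [4]
  Insert 4 (step 5): P = [1, 3, 4] / [5] / [7];  Q = [1, 2, 5] / [3] / [4]
  Insert 2 (step 6): P = [1, 2, 4] / [3] / [5] / [7];  Q = [1, 2, 5] / [3] / [4] / [6]
  Insert 6 (step 7): P = [1, 2, 4, 6] / [3] / [5] / [7];  Q = [1, 2, 5, 7] / [3] / [4] / [6]
Final shape: (4, 1, 1, 1).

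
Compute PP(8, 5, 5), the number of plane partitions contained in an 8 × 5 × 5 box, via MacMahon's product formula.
PP(8, 5, 5) = 235234907908

Evaluate the triple product over i = 1..8, j = 1..5, k = 1..5. The factors are (2/1) · (3/2) · (4/3) · (5/4) · (6/5) · (3/2) · (4/3) · (5/4) · … (200 factors total). The numerators and denominators telescope so the product is an integer; carrying out the multiplication exactly gives PP(8, 5, 5) = 235234907908.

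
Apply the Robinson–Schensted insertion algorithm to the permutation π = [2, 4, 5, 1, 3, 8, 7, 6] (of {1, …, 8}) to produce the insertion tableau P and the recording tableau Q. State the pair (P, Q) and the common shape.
P = [1, 3, 5, 6] / [2, 4, 7] / [8];  Q = [1, 2, 3, 6] / [4, 5, 7] / [8];  common shape = (4, 3, 1)

Row-insert the values π_1, π_2, … into P one at a time, bumping the leftmost entry strictly greater than the inserted value down to the next row. The recording tableau Q records, in position (i, j), the step at which that cell was added to P.
  Insert 2 (step 1): P = [2];  Q = [1]
  Insert 4 (step 2): P = [2, 4];  Q = [1, 2]
  Insert 5 (step 3): P = [2, 4, 5];  Q = [1, 2, 3]
  Insert 1 (step 4): P = [1, 4, 5] / [2];  Q = [1, 2, 3] / [4]
  Insert 3 (step 5): P = [1, 3, 5] / [2, 4];  Q = [1, 2, 3] / [4, 5]
  Insert 8 (step 6): P = [1, 3, 5, 8] / [2, 4];  Q = [1, 2, 3, 6] / [4, 5]
  Insert 7 (step 7): P = [1, 3, 5, 7] / [2, 4, 8];  Q = [1, 2, 3, 6] / [4, 5, 7]
  Insert 6 (step 8): P = [1, 3, 5, 6] / [2, 4, 7] / [8];  Q = [1, 2, 3, 6] / [4, 5, 7] / [8]
Final shape: (4, 3, 1).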